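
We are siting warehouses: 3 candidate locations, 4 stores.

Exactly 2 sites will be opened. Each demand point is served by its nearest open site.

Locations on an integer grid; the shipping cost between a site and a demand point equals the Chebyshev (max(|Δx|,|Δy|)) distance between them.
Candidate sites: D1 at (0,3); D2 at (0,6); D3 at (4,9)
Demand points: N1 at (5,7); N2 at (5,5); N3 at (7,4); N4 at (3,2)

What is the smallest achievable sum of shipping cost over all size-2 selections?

14

Open {D1, D3}.
  N1→D3 2, N2→D3 4, N3→D3 5, N4→D1 3  ⇒ total 14.
Compare {D2, D3}: total 15.
Compare {D1, D2}: total 20.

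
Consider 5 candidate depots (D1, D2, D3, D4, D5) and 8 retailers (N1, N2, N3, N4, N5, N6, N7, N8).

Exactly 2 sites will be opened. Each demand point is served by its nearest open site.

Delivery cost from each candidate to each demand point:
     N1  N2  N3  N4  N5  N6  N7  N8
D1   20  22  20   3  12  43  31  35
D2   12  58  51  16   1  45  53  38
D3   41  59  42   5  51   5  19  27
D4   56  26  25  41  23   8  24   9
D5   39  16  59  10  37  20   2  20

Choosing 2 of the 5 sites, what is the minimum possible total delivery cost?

Open {D1, D5}.
  N1→D1 20, N2→D5 16, N3→D1 20, N4→D1 3, N5→D1 12, N6→D5 20, N7→D5 2, N8→D5 20  ⇒ total 113.
Compare {D1, D4}: total 118.
Compare {D2, D4}: total 121.
No size-2 selection does better; minimum is 113.

113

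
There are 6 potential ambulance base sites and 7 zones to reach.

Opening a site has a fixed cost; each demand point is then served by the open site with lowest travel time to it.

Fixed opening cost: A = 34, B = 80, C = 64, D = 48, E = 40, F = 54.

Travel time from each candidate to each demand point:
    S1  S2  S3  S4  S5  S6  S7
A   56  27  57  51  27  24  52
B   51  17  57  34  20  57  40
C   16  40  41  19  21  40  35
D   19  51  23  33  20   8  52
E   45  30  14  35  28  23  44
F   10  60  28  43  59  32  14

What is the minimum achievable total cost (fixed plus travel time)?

Open {E, F}: assign each demand point to its cheapest open site.
  S1→F 10, S2→E 30, S3→E 14, S4→E 35, S5→E 28, S6→E 23, S7→F 14
  travel time 154, fixed 94 → total 248.
Compare {D}: travel time 206 + fixed 48 = 254.
Compare {D, E}: travel time 168 + fixed 88 = 256.
Compare {E}: travel time 219 + fixed 40 = 259.
All other subsets cost ≥ 254. Minimum total cost: 248.

248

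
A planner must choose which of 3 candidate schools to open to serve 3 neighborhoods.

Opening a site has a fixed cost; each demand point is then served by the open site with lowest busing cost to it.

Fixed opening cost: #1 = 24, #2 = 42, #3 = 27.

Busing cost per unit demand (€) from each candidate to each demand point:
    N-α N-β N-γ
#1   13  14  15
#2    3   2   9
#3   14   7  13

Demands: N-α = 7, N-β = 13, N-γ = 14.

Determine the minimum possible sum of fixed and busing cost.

Open {#2}: assign each demand point to its cheapest open site.
  N-α→#2 7×3=21, N-β→#2 13×2=26, N-γ→#2 14×9=126
  busing cost 173, fixed 42 → total 215.
Compare {#1, #2}: busing cost 173 + fixed 66 = 239.
Compare {#2, #3}: busing cost 173 + fixed 69 = 242.
Compare {#1, #2, #3}: busing cost 173 + fixed 93 = 266.
All other subsets cost ≥ 239. Minimum total cost: 215.

215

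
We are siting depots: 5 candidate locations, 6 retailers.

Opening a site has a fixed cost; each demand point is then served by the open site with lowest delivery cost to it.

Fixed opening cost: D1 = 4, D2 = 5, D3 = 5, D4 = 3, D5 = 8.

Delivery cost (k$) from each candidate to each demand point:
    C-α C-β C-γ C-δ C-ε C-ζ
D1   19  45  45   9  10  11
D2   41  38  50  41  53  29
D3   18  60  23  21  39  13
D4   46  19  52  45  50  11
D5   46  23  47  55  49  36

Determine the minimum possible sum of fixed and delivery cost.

102

Open {D1, D3, D4}: assign each demand point to its cheapest open site.
  C-α→D3 18, C-β→D4 19, C-γ→D3 23, C-δ→D1 9, C-ε→D1 10, C-ζ→D1 11
  delivery cost 90, fixed 12 → total 102.
Compare {D1, D2, D3, D4}: delivery cost 90 + fixed 17 = 107.
Compare {D1, D3, D4, D5}: delivery cost 90 + fixed 20 = 110.
Compare {D1, D3, D5}: delivery cost 94 + fixed 17 = 111.
All other subsets cost ≥ 107. Minimum total cost: 102.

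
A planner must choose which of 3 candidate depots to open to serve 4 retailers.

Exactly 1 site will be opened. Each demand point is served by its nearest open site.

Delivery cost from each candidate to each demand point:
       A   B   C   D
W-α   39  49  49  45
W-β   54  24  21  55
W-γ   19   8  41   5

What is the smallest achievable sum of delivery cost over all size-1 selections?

Open {W-γ}.
  A→W-γ 19, B→W-γ 8, C→W-γ 41, D→W-γ 5  ⇒ total 73.
Compare {W-β}: total 154.
Compare {W-α}: total 182.

73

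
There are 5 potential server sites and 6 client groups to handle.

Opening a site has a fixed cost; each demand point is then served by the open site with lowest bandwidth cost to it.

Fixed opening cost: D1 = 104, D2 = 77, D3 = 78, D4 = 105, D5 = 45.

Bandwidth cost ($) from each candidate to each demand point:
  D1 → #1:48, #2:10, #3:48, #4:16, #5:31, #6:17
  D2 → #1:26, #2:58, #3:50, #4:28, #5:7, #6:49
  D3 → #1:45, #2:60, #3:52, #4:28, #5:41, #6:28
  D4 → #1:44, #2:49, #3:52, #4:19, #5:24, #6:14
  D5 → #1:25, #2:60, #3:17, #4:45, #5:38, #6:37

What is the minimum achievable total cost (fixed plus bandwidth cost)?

Open {D1, D5}: assign each demand point to its cheapest open site.
  #1→D5 25, #2→D1 10, #3→D5 17, #4→D1 16, #5→D1 31, #6→D1 17
  bandwidth cost 116, fixed 149 → total 265.
Compare {D5}: bandwidth cost 222 + fixed 45 = 267.
Compare {D1}: bandwidth cost 170 + fixed 104 = 274.
Compare {D2, D5}: bandwidth cost 172 + fixed 122 = 294.
All other subsets cost ≥ 267. Minimum total cost: 265.

265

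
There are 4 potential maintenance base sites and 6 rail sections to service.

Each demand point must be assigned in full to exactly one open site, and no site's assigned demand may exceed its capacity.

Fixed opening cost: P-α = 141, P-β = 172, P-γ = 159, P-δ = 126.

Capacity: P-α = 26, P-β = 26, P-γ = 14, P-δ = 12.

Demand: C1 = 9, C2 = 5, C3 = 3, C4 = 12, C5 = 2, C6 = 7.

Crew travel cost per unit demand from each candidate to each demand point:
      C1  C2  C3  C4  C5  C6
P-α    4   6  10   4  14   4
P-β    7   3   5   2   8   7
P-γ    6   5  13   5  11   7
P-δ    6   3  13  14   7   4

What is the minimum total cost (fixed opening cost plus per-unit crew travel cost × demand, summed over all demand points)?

447

Open {P-α, P-β}; cheapest assignment that respects the capacities:
  P-α (cap 26, load 16): C1, C6 — cost 9×4 + 7×4 = 64
  P-β (cap 26, load 22): C2, C3, C4, C5 — cost 5×3 + 3×5 + 12×2 + 2×8 = 70
  Shipping 134, fixed 313 → total 447.
  Any other capacity-feasible assignment to {P-α, P-β} ships for at least 134.
Compare {P-α, P-δ}: its best feasible assignment gives total 452.
Compare {P-β, P-δ}: its best feasible assignment gives total 459.
Every other set of open sites that can feasibly serve all demand totals ≥ 452 even under its best assignment. Minimum: 447.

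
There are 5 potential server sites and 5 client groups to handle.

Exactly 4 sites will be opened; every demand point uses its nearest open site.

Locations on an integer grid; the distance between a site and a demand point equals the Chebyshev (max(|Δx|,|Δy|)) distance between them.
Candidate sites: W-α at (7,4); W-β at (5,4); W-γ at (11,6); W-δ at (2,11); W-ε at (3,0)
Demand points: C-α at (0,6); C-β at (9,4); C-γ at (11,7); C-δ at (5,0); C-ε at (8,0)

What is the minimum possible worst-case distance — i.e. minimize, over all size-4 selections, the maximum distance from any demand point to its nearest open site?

5

Open {W-α, W-β, W-γ, W-δ}.
  Farthest demand point is C-α at distance 5 (to W-β); all others are ≤ 5.
With {W-α, W-β, W-γ, W-ε} the worst case is 5.
With {W-α, W-β, W-δ, W-ε} the worst case is 5.
No size-4 selection achieves below 5.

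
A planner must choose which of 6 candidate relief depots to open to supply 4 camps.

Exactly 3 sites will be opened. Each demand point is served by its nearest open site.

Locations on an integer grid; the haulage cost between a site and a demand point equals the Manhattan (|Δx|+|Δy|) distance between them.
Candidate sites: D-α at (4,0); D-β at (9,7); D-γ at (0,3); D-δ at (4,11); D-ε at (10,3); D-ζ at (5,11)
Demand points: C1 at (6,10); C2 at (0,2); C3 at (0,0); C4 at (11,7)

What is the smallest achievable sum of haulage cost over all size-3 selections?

8

Open {D-β, D-γ, D-ζ}.
  C1→D-ζ 2, C2→D-γ 1, C3→D-γ 3, C4→D-β 2  ⇒ total 8.
Compare {D-β, D-γ, D-δ}: total 9.
Compare {D-γ, D-ε, D-ζ}: total 11.
No size-3 selection does better; minimum is 8.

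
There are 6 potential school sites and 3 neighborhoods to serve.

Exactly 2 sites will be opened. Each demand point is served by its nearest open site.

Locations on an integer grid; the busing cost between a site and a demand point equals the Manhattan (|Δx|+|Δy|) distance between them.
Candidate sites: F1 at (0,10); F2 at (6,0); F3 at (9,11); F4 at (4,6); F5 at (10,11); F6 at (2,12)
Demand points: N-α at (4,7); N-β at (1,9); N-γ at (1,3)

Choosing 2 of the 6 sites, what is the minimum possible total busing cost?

9

Open {F1, F4}.
  N-α→F4 1, N-β→F1 2, N-γ→F4 6  ⇒ total 9.
Compare {F4, F6}: total 11.
Compare {F2, F4}: total 13.
No size-2 selection does better; minimum is 9.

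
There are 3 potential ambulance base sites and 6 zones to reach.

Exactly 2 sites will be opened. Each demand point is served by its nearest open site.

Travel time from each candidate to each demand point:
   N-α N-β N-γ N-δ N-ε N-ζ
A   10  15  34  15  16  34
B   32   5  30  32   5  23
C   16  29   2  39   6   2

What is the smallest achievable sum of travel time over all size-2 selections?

50

Open {A, C}.
  N-α→A 10, N-β→A 15, N-γ→C 2, N-δ→A 15, N-ε→C 6, N-ζ→C 2  ⇒ total 50.
Compare {B, C}: total 62.
Compare {A, B}: total 88.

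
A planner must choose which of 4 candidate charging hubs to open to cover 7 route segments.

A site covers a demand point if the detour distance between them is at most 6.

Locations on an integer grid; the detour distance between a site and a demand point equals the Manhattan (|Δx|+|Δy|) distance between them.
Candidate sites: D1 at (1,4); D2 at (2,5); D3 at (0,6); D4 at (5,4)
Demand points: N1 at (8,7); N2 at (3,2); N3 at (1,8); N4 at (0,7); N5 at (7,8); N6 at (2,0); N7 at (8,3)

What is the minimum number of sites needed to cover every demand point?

2

Coverage sets (demand points within 6 of each site):
  D1: {N2, N3, N4, N6}
  D2: {N2, N3, N4, N6}
  D3: {N3, N4}
  D4: {N1, N2, N5, N7}
No single site covers all 7 demand points.
But {D1, D4} covers everything, so the minimum is 2.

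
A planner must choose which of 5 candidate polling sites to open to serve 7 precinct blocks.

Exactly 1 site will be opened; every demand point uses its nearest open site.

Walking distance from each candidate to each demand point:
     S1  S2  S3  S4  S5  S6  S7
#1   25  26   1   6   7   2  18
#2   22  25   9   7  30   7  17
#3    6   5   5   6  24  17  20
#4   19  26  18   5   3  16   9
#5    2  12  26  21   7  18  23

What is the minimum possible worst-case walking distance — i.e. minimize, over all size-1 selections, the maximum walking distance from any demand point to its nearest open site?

Open {#3}.
  Farthest demand point is S5 at walking distance 24 (to #3); all others are ≤ 24.
With {#1} the worst case is 26.
With {#4} the worst case is 26.
No size-1 selection achieves below 24.

24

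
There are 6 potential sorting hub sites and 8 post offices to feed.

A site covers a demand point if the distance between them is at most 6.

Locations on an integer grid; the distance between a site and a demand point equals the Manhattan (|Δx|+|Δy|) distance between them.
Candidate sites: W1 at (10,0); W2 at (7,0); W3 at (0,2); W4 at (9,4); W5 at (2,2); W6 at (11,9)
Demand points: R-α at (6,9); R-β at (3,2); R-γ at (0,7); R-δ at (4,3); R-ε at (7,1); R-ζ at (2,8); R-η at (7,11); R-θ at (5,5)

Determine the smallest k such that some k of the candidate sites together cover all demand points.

Coverage sets (demand points within 6 of each site):
  W1: {R-ε}
  W2: {R-β, R-δ, R-ε}
  W3: {R-β, R-γ, R-δ}
  W4: {R-δ, R-ε, R-θ}
  W5: {R-β, R-δ, R-ε, R-ζ, R-θ}
  W6: {R-α, R-η}
No 2 sites suffice: every size-2 union leaves at least one demand point uncovered.
But {W3, W5, W6} covers everything, so the minimum is 3.

3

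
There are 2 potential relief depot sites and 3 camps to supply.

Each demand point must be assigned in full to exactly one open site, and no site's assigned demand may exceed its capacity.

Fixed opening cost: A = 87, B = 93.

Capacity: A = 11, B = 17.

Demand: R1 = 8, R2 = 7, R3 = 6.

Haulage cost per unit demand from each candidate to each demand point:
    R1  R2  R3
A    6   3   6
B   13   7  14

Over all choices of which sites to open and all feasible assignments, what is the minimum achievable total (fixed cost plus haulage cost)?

361

Open {A, B}; cheapest assignment that respects the capacities:
  A (cap 11, load 8): R1 — cost 8×6 = 48
  B (cap 17, load 13): R2, R3 — cost 7×7 + 6×14 = 133
  Shipping 181, fixed 180 → total 361.
  Any other capacity-feasible assignment to {A, B} ships for at least 181.
Total demand is 21 and no other set of sites has combined capacity ≥ 21, so {A, B} is the only feasible choice of open sites. Minimum: 361.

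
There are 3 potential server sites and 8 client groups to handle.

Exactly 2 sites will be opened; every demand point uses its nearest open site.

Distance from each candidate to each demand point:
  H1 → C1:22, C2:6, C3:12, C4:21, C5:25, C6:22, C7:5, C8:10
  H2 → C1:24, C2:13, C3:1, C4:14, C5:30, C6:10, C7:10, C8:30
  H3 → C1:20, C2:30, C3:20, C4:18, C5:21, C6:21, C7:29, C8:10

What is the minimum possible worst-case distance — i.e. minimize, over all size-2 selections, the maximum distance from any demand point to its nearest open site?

21

Open {H1, H3}.
  Farthest demand point is C5 at distance 21 (to H3); all others are ≤ 21.
With {H2, H3} the worst case is 21.
With {H1, H2} the worst case is 25.
No size-2 selection achieves below 21.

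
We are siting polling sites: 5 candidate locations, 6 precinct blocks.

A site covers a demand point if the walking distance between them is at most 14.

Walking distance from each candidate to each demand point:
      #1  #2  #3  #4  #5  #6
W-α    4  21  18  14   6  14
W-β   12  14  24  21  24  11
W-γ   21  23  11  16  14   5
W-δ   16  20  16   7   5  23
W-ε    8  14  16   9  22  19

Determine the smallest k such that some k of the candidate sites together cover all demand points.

Coverage sets (demand points within 14 of each site):
  W-α: {#1, #4, #5, #6}
  W-β: {#1, #2, #6}
  W-γ: {#3, #5, #6}
  W-δ: {#4, #5}
  W-ε: {#1, #2, #4}
No single site covers all 6 demand points.
But {W-γ, W-ε} covers everything, so the minimum is 2.

2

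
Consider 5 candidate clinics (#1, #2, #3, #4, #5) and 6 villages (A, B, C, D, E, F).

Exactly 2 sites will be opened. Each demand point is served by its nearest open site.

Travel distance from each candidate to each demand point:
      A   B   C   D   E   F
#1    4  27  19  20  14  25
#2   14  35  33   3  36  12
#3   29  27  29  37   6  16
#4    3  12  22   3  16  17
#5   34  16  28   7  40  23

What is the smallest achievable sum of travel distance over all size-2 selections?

62

Open {#3, #4}.
  A→#4 3, B→#4 12, C→#4 22, D→#4 3, E→#3 6, F→#3 16  ⇒ total 62.
Compare {#1, #4}: total 68.
Compare {#2, #4}: total 68.
No size-2 selection does better; minimum is 62.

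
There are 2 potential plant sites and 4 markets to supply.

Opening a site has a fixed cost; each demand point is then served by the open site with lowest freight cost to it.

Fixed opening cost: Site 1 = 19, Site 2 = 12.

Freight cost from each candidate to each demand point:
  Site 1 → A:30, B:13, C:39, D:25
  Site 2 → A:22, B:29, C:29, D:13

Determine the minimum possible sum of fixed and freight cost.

105

Open {Site 2}: assign each demand point to its cheapest open site.
  A→Site 2 22, B→Site 2 29, C→Site 2 29, D→Site 2 13
  freight cost 93, fixed 12 → total 105.
Compare {Site 1, Site 2}: freight cost 77 + fixed 31 = 108.
Compare {Site 1}: freight cost 107 + fixed 19 = 126.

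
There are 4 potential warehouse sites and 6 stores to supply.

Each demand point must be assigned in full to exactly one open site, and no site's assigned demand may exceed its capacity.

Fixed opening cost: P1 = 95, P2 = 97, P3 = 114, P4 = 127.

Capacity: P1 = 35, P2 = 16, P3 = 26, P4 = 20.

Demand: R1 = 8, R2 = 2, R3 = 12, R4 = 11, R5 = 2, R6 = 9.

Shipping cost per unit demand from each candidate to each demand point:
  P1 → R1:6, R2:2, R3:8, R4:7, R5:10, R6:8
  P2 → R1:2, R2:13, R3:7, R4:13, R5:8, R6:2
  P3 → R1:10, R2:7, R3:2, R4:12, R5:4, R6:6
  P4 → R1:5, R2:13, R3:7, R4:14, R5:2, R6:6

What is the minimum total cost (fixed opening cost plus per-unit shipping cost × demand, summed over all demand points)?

424

Open {P1, P3}; cheapest assignment that respects the capacities:
  P1 (cap 35, load 21): R1, R2, R4 — cost 8×6 + 2×2 + 11×7 = 129
  P3 (cap 26, load 23): R3, R5, R6 — cost 12×2 + 2×4 + 9×6 = 86
  Shipping 215, fixed 209 → total 424.
  Any other capacity-feasible assignment to {P1, P3} ships for at least 215.
Compare {P1, P2}: its best feasible assignment gives total 451.
Compare {P1, P2, P3}: its best feasible assignment gives total 485.
Every other set of open sites that can feasibly serve all demand totals ≥ 451 even under its best assignment. Minimum: 424.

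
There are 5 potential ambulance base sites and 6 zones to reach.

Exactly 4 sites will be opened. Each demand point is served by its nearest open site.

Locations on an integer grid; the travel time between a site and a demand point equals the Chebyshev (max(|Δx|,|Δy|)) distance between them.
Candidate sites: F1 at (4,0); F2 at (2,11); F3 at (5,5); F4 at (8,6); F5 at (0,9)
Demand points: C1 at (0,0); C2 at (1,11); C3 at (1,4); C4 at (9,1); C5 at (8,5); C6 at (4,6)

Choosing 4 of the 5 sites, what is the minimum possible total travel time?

15

Open {F1, F2, F3, F4}.
  C1→F1 4, C2→F2 1, C3→F1 4, C4→F3 4, C5→F4 1, C6→F3 1  ⇒ total 15.
Compare {F1, F3, F4, F5}: total 16.
Compare {F2, F3, F4, F5}: total 16.
No size-4 selection does better; minimum is 15.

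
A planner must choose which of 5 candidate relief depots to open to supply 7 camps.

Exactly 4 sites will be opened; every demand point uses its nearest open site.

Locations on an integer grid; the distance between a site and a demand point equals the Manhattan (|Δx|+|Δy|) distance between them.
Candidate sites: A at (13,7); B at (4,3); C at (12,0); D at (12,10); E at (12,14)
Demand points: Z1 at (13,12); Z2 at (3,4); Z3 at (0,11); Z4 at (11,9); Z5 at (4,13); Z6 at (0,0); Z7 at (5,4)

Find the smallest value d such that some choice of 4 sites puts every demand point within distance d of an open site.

Open {A, B, C, D}.
  Farthest demand point is Z3 at distance 12 (to B); all others are ≤ 12.
With {A, B, C, E} the worst case is 12.
With {A, B, D, E} the worst case is 12.
No size-4 selection achieves below 12.

12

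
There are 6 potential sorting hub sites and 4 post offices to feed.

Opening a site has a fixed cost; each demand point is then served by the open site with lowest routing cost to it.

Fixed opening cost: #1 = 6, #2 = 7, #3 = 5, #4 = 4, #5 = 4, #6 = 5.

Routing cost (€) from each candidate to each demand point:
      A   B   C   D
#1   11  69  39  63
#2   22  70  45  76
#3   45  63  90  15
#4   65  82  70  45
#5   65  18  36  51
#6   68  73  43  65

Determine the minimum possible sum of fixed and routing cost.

Open {#1, #3, #5}: assign each demand point to its cheapest open site.
  A→#1 11, B→#5 18, C→#5 36, D→#3 15
  routing cost 80, fixed 15 → total 95.
Compare {#1, #3, #4, #5}: routing cost 80 + fixed 19 = 99.
Compare {#1, #3, #5, #6}: routing cost 80 + fixed 20 = 100.
Compare {#1, #2, #3, #5}: routing cost 80 + fixed 22 = 102.
All other subsets cost ≥ 99. Minimum total cost: 95.

95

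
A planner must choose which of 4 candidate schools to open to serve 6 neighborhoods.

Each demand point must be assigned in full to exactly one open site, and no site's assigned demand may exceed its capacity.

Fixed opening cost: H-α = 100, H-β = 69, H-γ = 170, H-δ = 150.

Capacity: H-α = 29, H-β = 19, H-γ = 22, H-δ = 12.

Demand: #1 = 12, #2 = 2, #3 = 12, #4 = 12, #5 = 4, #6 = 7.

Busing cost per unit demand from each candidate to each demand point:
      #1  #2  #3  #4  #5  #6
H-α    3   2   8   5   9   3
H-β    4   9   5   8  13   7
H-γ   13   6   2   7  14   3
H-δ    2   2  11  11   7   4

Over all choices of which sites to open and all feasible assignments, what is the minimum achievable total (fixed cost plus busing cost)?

459

Open {H-α, H-γ}; cheapest assignment that respects the capacities:
  H-α (cap 29, load 28): #1, #4, #5 — cost 12×3 + 12×5 + 4×9 = 132
  H-γ (cap 22, load 21): #2, #3, #6 — cost 2×6 + 12×2 + 7×3 = 57
  Shipping 189, fixed 270 → total 459.
  Any other capacity-feasible assignment to {H-α, H-γ} ships for at least 189.
Compare {H-α, H-β, H-δ}: its best feasible assignment gives total 524.
Compare {H-α, H-β, H-γ}: its best feasible assignment gives total 528.
Every other set of open sites that can feasibly serve all demand totals ≥ 524 even under its best assignment. Minimum: 459.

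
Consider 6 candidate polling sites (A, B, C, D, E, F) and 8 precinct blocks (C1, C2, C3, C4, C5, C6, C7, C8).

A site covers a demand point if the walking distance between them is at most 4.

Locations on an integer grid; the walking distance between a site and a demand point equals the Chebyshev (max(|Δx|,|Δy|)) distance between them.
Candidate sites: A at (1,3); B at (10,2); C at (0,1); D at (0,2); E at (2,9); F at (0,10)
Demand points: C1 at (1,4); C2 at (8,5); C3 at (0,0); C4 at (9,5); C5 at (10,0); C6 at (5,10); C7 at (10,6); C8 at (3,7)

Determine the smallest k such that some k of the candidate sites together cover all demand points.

Coverage sets (demand points within 4 of each site):
  A: {C1, C3, C8}
  B: {C2, C4, C5, C7}
  C: {C1, C3}
  D: {C1, C3}
  E: {C6, C8}
  F: {C8}
No 2 sites suffice: every size-2 union leaves at least one demand point uncovered.
But {A, B, E} covers everything, so the minimum is 3.

3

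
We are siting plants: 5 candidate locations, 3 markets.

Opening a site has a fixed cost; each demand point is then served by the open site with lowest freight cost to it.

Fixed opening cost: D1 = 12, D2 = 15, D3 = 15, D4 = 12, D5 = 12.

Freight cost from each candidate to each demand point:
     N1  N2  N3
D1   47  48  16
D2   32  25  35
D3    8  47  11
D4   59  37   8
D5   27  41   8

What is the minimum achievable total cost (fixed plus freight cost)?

74

Open {D2, D3}: assign each demand point to its cheapest open site.
  N1→D3 8, N2→D2 25, N3→D3 11
  freight cost 44, fixed 30 → total 74.
Compare {D3, D4}: freight cost 53 + fixed 27 = 80.
Compare {D3}: freight cost 66 + fixed 15 = 81.
Compare {D2, D3, D4}: freight cost 41 + fixed 42 = 83.
All other subsets cost ≥ 80. Minimum total cost: 74.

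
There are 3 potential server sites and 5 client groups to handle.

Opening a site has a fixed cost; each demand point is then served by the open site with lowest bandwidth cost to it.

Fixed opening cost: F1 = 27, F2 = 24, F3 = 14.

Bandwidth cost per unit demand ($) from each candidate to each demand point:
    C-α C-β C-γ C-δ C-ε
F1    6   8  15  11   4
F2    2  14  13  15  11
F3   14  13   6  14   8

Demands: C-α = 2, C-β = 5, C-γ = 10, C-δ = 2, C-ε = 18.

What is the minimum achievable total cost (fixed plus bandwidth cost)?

247

Open {F1, F3}: assign each demand point to its cheapest open site.
  C-α→F1 2×6=12, C-β→F1 5×8=40, C-γ→F3 10×6=60, C-δ→F1 2×11=22, C-ε→F1 18×4=72
  bandwidth cost 206, fixed 41 → total 247.
Compare {F1, F2, F3}: bandwidth cost 198 + fixed 65 = 263.
Compare {F1, F2}: bandwidth cost 268 + fixed 51 = 319.
Compare {F1}: bandwidth cost 296 + fixed 27 = 323.
All other subsets cost ≥ 263. Minimum total cost: 247.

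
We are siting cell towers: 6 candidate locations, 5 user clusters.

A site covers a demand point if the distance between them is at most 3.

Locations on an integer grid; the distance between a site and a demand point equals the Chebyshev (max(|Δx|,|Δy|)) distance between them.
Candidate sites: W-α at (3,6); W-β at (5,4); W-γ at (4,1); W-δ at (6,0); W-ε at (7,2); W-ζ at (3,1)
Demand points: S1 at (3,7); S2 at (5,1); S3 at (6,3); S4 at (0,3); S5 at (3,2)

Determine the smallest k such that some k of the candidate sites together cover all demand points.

2

Coverage sets (demand points within 3 of each site):
  W-α: {S1, S3, S4}
  W-β: {S1, S2, S3, S5}
  W-γ: {S2, S3, S5}
  W-δ: {S2, S3, S5}
  W-ε: {S2, S3}
  W-ζ: {S2, S3, S4, S5}
No single site covers all 5 demand points.
But {W-α, W-β} covers everything, so the minimum is 2.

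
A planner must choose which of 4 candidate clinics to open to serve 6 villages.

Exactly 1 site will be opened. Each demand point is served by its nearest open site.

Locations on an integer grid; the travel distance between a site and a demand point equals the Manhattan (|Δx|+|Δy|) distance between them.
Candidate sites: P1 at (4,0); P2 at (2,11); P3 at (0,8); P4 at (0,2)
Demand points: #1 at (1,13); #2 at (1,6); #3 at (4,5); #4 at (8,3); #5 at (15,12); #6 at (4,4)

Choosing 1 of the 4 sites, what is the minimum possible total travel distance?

54

Open {P2}.
  #1→P2 3, #2→P2 6, #3→P2 8, #4→P2 14, #5→P2 14, #6→P2 9  ⇒ total 54.
Compare {P3}: total 56.
Compare {P1}: total 64.
No size-1 selection does better; minimum is 54.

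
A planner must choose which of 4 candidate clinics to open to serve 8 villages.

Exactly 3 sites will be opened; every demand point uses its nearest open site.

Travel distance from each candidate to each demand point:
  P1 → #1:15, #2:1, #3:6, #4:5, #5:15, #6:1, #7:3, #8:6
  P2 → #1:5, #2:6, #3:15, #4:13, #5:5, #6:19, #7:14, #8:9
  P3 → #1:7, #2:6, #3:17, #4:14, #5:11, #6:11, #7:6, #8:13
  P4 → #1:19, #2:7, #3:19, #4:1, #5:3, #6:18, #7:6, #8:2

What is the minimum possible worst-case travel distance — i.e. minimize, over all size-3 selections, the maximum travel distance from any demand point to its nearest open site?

Open {P1, P2, P3}.
  Farthest demand point is #3 at travel distance 6 (to P1); all others are ≤ 6.
With {P1, P2, P4} the worst case is 6.
With {P1, P3, P4} the worst case is 7.
No size-3 selection achieves below 6.

6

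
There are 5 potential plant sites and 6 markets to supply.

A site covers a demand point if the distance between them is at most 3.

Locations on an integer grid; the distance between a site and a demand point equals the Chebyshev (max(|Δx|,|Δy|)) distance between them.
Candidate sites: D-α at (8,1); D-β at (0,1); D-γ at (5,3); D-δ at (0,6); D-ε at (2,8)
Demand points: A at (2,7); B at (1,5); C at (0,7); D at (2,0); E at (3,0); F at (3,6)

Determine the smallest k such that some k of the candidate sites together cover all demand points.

2

Coverage sets (demand points within 3 of each site):
  D-α: {}
  D-β: {D, E}
  D-γ: {D, E, F}
  D-δ: {A, B, C, F}
  D-ε: {A, B, C, F}
No single site covers all 6 demand points.
But {D-β, D-δ} covers everything, so the minimum is 2.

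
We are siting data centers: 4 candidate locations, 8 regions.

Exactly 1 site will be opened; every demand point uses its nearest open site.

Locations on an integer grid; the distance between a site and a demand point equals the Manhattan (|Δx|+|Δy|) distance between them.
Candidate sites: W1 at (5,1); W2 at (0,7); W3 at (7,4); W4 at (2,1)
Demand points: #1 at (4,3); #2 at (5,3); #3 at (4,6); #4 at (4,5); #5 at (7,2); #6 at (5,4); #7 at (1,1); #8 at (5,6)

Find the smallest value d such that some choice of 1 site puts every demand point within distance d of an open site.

6

Open {W1}.
  Farthest demand point is #3 at distance 6 (to W1); all others are ≤ 6.
With {W4} the worst case is 8.
With {W3} the worst case is 9.
No size-1 selection achieves below 6.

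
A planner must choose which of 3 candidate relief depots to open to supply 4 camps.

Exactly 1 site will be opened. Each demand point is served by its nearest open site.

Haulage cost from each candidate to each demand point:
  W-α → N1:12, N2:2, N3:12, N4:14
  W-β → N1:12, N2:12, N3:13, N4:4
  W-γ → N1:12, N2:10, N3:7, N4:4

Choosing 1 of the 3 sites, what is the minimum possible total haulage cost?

Open {W-γ}.
  N1→W-γ 12, N2→W-γ 10, N3→W-γ 7, N4→W-γ 4  ⇒ total 33.
Compare {W-α}: total 40.
Compare {W-β}: total 41.

33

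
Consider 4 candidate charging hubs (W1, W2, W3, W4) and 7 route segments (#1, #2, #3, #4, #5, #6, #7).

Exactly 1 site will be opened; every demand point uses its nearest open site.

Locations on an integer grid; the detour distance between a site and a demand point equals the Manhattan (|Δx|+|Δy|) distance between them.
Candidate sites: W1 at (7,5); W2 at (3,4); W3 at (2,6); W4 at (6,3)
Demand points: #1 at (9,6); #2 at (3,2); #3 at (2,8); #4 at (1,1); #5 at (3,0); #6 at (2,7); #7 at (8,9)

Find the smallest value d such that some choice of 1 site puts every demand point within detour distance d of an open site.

9

Open {W3}.
  Farthest demand point is #7 at detour distance 9 (to W3); all others are ≤ 9.
With {W4} the worst case is 9.
With {W1} the worst case is 10.
No size-1 selection achieves below 9.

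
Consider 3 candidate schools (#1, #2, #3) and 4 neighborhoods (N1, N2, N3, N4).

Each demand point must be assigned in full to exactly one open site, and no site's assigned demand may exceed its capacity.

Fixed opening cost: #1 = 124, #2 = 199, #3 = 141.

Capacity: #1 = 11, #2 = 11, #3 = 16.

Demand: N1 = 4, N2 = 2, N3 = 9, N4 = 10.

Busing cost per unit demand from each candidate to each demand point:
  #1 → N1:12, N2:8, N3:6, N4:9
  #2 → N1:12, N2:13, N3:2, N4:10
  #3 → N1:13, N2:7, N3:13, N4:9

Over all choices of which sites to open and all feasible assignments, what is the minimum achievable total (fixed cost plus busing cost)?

Open {#1, #3}; cheapest assignment that respects the capacities:
  #1 (cap 11, load 9): N3 — cost 9×6 = 54
  #3 (cap 16, load 16): N1, N2, N4 — cost 4×13 + 2×7 + 10×9 = 156
  Shipping 210, fixed 265 → total 475.
  Any other capacity-feasible assignment to {#1, #3} ships for at least 210.
Compare {#2, #3}: its best feasible assignment gives total 514.
Compare {#1, #2, #3}: its best feasible assignment gives total 634.
Every other set of open sites that can feasibly serve all demand totals ≥ 514 even under its best assignment. Minimum: 475.

475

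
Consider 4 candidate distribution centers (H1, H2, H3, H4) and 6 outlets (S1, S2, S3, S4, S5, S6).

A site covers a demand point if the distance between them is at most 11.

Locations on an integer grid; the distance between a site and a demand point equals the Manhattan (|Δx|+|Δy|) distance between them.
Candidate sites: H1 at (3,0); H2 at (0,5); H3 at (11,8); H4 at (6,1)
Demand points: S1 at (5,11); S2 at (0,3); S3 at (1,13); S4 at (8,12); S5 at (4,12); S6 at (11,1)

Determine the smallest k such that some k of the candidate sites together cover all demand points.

2

Coverage sets (demand points within 11 of each site):
  H1: {S2, S6}
  H2: {S1, S2, S3, S5}
  H3: {S1, S4, S5, S6}
  H4: {S1, S2, S6}
No single site covers all 6 demand points.
But {H2, H3} covers everything, so the minimum is 2.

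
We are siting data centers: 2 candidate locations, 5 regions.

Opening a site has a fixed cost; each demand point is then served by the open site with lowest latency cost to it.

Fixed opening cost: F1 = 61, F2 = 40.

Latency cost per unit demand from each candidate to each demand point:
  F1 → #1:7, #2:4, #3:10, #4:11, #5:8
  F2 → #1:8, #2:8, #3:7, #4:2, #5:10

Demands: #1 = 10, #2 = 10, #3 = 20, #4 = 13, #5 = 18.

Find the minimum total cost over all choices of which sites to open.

Open {F1, F2}: assign each demand point to its cheapest open site.
  #1→F1 10×7=70, #2→F1 10×4=40, #3→F2 20×7=140, #4→F2 13×2=26, #5→F1 18×8=144
  latency cost 420, fixed 101 → total 521.
Compare {F2}: latency cost 506 + fixed 40 = 546.
Compare {F1}: latency cost 597 + fixed 61 = 658.

521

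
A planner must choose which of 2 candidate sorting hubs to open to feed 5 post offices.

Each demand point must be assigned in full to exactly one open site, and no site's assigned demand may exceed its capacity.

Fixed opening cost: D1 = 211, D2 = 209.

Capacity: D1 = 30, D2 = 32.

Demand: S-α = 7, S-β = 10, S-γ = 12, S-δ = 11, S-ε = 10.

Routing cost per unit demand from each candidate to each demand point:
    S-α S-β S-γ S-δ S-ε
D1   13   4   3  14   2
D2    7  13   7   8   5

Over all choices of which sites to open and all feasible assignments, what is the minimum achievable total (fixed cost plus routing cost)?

Open {D1, D2}; cheapest assignment that respects the capacities:
  D1 (cap 30, load 22): S-β, S-γ — cost 10×4 + 12×3 = 76
  D2 (cap 32, load 28): S-α, S-δ, S-ε — cost 7×7 + 11×8 + 10×5 = 187
  Shipping 263, fixed 420 → total 683.
  Any other capacity-feasible assignment to {D1, D2} ships for at least 263.
Total demand is 50 and no other set of sites has combined capacity ≥ 50, so {D1, D2} is the only feasible choice of open sites. Minimum: 683.

683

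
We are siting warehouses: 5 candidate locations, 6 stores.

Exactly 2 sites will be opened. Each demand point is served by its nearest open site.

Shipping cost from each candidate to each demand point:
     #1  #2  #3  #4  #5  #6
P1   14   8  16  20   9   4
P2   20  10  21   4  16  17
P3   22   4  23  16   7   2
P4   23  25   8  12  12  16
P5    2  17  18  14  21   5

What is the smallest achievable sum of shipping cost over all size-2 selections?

Open {P3, P5}.
  #1→P5 2, #2→P3 4, #3→P5 18, #4→P5 14, #5→P3 7, #6→P3 2  ⇒ total 47.
Compare {P1, P5}: total 53.
Compare {P1, P2}: total 55.
No size-2 selection does better; minimum is 47.

47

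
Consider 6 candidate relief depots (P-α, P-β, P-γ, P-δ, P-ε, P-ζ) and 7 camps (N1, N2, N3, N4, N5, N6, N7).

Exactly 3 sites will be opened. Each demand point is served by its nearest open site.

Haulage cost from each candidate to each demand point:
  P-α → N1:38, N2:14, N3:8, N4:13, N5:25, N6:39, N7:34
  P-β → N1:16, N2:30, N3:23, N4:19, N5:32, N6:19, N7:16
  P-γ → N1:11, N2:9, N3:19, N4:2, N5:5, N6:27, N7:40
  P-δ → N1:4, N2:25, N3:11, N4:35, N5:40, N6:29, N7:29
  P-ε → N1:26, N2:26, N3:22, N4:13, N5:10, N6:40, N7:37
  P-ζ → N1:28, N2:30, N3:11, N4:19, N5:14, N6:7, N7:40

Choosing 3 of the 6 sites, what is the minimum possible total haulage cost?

61

Open {P-β, P-γ, P-ζ}.
  N1→P-γ 11, N2→P-γ 9, N3→P-ζ 11, N4→P-γ 2, N5→P-γ 5, N6→P-ζ 7, N7→P-β 16  ⇒ total 61.
Compare {P-β, P-γ, P-δ}: total 66.
Compare {P-γ, P-δ, P-ζ}: total 67.
No size-3 selection does better; minimum is 61.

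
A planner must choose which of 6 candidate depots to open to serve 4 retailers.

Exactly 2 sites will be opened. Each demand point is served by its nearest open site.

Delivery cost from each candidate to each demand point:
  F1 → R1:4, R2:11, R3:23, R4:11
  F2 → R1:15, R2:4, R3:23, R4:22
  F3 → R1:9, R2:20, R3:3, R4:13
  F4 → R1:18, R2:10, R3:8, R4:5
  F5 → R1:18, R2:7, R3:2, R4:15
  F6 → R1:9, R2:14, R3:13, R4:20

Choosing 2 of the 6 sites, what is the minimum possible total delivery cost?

24

Open {F1, F5}.
  R1→F1 4, R2→F5 7, R3→F5 2, R4→F1 11  ⇒ total 24.
Compare {F1, F4}: total 27.
Compare {F3, F4}: total 27.
No size-2 selection does better; minimum is 24.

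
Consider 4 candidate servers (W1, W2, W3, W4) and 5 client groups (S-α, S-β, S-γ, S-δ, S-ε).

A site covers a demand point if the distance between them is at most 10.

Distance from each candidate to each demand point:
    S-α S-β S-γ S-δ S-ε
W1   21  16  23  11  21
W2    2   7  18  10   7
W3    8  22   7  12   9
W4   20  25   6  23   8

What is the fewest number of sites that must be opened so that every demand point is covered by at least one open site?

Coverage sets (demand points within 10 of each site):
  W1: {}
  W2: {S-α, S-β, S-δ, S-ε}
  W3: {S-α, S-γ, S-ε}
  W4: {S-γ, S-ε}
No single site covers all 5 demand points.
But {W2, W3} covers everything, so the minimum is 2.

2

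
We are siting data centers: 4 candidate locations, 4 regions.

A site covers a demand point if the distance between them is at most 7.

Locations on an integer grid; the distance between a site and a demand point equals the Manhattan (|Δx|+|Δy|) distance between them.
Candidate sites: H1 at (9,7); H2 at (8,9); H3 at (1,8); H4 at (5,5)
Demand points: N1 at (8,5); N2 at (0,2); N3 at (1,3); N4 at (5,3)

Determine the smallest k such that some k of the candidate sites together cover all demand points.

Coverage sets (demand points within 7 of each site):
  H1: {N1}
  H2: {N1}
  H3: {N2, N3}
  H4: {N1, N3, N4}
No single site covers all 4 demand points.
But {H3, H4} covers everything, so the minimum is 2.

2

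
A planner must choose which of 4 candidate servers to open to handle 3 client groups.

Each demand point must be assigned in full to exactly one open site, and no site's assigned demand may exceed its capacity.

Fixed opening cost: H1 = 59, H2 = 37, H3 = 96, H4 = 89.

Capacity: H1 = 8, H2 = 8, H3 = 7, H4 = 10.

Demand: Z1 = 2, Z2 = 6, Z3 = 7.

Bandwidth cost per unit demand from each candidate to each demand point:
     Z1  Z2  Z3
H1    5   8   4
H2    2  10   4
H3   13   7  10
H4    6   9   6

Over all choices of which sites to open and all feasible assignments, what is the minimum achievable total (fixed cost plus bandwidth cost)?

Open {H1, H2}; cheapest assignment that respects the capacities:
  H1 (cap 8, load 8): Z1, Z2 — cost 2×5 + 6×8 = 58
  H2 (cap 8, load 7): Z3 — cost 7×4 = 28
  Shipping 86, fixed 96 → total 182.
  Any other capacity-feasible assignment to {H1, H2} ships for at least 86.
Compare {H2, H4}: its best feasible assignment gives total 220.
Compare {H1, H4}: its best feasible assignment gives total 242.
Every other set of open sites that can feasibly serve all demand totals ≥ 220 even under its best assignment. Minimum: 182.

182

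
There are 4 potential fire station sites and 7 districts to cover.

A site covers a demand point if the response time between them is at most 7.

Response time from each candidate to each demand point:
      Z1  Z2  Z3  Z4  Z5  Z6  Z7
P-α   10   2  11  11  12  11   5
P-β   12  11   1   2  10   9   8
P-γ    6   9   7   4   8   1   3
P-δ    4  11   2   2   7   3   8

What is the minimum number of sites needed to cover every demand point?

2

Coverage sets (demand points within 7 of each site):
  P-α: {Z2, Z7}
  P-β: {Z3, Z4}
  P-γ: {Z1, Z3, Z4, Z6, Z7}
  P-δ: {Z1, Z3, Z4, Z5, Z6}
No single site covers all 7 demand points.
But {P-α, P-δ} covers everything, so the minimum is 2.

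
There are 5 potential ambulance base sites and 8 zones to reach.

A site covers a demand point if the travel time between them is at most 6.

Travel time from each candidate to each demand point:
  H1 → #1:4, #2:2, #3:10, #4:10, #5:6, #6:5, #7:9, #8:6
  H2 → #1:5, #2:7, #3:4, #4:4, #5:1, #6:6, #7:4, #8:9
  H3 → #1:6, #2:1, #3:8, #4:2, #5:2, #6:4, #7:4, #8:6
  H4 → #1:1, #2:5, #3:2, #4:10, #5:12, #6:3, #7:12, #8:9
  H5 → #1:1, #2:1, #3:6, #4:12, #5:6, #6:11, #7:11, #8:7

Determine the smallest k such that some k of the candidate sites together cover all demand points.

2

Coverage sets (demand points within 6 of each site):
  H1: {#1, #2, #5, #6, #8}
  H2: {#1, #3, #4, #5, #6, #7}
  H3: {#1, #2, #4, #5, #6, #7, #8}
  H4: {#1, #2, #3, #6}
  H5: {#1, #2, #3, #5}
No single site covers all 8 demand points.
But {H1, H2} covers everything, so the minimum is 2.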